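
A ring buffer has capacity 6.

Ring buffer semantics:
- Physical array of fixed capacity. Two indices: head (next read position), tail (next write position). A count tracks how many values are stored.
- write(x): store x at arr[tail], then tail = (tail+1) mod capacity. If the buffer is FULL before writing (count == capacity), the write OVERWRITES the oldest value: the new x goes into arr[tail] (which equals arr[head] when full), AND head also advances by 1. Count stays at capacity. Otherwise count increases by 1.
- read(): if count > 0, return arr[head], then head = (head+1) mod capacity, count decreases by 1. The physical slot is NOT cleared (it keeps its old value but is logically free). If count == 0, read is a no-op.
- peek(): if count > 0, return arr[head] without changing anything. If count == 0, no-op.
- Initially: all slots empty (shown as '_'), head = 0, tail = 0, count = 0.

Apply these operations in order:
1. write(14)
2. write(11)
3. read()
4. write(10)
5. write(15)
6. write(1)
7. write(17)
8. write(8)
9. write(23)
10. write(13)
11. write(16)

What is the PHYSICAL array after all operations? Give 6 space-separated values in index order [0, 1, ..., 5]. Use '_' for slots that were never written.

Answer: 8 23 13 16 1 17

Derivation:
After op 1 (write(14)): arr=[14 _ _ _ _ _] head=0 tail=1 count=1
After op 2 (write(11)): arr=[14 11 _ _ _ _] head=0 tail=2 count=2
After op 3 (read()): arr=[14 11 _ _ _ _] head=1 tail=2 count=1
After op 4 (write(10)): arr=[14 11 10 _ _ _] head=1 tail=3 count=2
After op 5 (write(15)): arr=[14 11 10 15 _ _] head=1 tail=4 count=3
After op 6 (write(1)): arr=[14 11 10 15 1 _] head=1 tail=5 count=4
After op 7 (write(17)): arr=[14 11 10 15 1 17] head=1 tail=0 count=5
After op 8 (write(8)): arr=[8 11 10 15 1 17] head=1 tail=1 count=6
After op 9 (write(23)): arr=[8 23 10 15 1 17] head=2 tail=2 count=6
After op 10 (write(13)): arr=[8 23 13 15 1 17] head=3 tail=3 count=6
After op 11 (write(16)): arr=[8 23 13 16 1 17] head=4 tail=4 count=6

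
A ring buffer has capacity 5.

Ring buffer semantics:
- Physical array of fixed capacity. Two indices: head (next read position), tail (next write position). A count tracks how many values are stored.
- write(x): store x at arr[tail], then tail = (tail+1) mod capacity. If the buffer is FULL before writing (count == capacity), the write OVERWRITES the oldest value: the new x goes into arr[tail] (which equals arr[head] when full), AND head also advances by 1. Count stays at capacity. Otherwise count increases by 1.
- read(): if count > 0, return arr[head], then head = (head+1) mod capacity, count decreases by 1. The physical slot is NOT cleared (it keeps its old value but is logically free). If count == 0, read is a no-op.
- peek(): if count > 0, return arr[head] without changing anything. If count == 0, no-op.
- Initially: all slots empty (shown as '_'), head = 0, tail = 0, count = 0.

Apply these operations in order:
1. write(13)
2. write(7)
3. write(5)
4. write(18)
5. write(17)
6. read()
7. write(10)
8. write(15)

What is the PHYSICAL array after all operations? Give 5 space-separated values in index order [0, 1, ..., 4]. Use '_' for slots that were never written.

After op 1 (write(13)): arr=[13 _ _ _ _] head=0 tail=1 count=1
After op 2 (write(7)): arr=[13 7 _ _ _] head=0 tail=2 count=2
After op 3 (write(5)): arr=[13 7 5 _ _] head=0 tail=3 count=3
After op 4 (write(18)): arr=[13 7 5 18 _] head=0 tail=4 count=4
After op 5 (write(17)): arr=[13 7 5 18 17] head=0 tail=0 count=5
After op 6 (read()): arr=[13 7 5 18 17] head=1 tail=0 count=4
After op 7 (write(10)): arr=[10 7 5 18 17] head=1 tail=1 count=5
After op 8 (write(15)): arr=[10 15 5 18 17] head=2 tail=2 count=5

Answer: 10 15 5 18 17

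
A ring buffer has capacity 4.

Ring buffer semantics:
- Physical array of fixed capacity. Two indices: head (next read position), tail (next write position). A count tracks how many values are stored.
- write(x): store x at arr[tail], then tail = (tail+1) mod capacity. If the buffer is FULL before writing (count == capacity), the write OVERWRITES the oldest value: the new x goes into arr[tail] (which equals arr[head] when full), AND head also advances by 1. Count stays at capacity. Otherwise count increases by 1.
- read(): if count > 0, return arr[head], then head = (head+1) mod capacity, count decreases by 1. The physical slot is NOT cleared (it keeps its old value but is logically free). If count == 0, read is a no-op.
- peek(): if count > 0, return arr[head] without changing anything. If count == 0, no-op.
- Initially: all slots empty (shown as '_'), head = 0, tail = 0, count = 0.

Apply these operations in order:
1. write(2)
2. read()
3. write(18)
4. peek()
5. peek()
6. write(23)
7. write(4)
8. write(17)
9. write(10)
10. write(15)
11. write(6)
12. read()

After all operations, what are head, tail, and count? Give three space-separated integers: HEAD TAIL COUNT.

Answer: 1 0 3

Derivation:
After op 1 (write(2)): arr=[2 _ _ _] head=0 tail=1 count=1
After op 2 (read()): arr=[2 _ _ _] head=1 tail=1 count=0
After op 3 (write(18)): arr=[2 18 _ _] head=1 tail=2 count=1
After op 4 (peek()): arr=[2 18 _ _] head=1 tail=2 count=1
After op 5 (peek()): arr=[2 18 _ _] head=1 tail=2 count=1
After op 6 (write(23)): arr=[2 18 23 _] head=1 tail=3 count=2
After op 7 (write(4)): arr=[2 18 23 4] head=1 tail=0 count=3
After op 8 (write(17)): arr=[17 18 23 4] head=1 tail=1 count=4
After op 9 (write(10)): arr=[17 10 23 4] head=2 tail=2 count=4
After op 10 (write(15)): arr=[17 10 15 4] head=3 tail=3 count=4
After op 11 (write(6)): arr=[17 10 15 6] head=0 tail=0 count=4
After op 12 (read()): arr=[17 10 15 6] head=1 tail=0 count=3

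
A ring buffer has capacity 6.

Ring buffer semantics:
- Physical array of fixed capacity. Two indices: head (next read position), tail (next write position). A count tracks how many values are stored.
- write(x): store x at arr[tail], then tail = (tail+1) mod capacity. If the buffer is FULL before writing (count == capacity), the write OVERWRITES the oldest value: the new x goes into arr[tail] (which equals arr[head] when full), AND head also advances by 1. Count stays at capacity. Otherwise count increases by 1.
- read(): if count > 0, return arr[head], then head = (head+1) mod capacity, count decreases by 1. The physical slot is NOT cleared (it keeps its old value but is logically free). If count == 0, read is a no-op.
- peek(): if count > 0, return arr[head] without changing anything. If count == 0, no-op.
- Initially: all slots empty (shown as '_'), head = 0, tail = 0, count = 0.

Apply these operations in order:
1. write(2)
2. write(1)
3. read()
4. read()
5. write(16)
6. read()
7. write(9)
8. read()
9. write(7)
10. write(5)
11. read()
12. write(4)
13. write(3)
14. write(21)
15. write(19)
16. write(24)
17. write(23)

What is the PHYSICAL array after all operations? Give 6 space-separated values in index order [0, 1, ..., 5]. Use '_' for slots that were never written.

After op 1 (write(2)): arr=[2 _ _ _ _ _] head=0 tail=1 count=1
After op 2 (write(1)): arr=[2 1 _ _ _ _] head=0 tail=2 count=2
After op 3 (read()): arr=[2 1 _ _ _ _] head=1 tail=2 count=1
After op 4 (read()): arr=[2 1 _ _ _ _] head=2 tail=2 count=0
After op 5 (write(16)): arr=[2 1 16 _ _ _] head=2 tail=3 count=1
After op 6 (read()): arr=[2 1 16 _ _ _] head=3 tail=3 count=0
After op 7 (write(9)): arr=[2 1 16 9 _ _] head=3 tail=4 count=1
After op 8 (read()): arr=[2 1 16 9 _ _] head=4 tail=4 count=0
After op 9 (write(7)): arr=[2 1 16 9 7 _] head=4 tail=5 count=1
After op 10 (write(5)): arr=[2 1 16 9 7 5] head=4 tail=0 count=2
After op 11 (read()): arr=[2 1 16 9 7 5] head=5 tail=0 count=1
After op 12 (write(4)): arr=[4 1 16 9 7 5] head=5 tail=1 count=2
After op 13 (write(3)): arr=[4 3 16 9 7 5] head=5 tail=2 count=3
After op 14 (write(21)): arr=[4 3 21 9 7 5] head=5 tail=3 count=4
After op 15 (write(19)): arr=[4 3 21 19 7 5] head=5 tail=4 count=5
After op 16 (write(24)): arr=[4 3 21 19 24 5] head=5 tail=5 count=6
After op 17 (write(23)): arr=[4 3 21 19 24 23] head=0 tail=0 count=6

Answer: 4 3 21 19 24 23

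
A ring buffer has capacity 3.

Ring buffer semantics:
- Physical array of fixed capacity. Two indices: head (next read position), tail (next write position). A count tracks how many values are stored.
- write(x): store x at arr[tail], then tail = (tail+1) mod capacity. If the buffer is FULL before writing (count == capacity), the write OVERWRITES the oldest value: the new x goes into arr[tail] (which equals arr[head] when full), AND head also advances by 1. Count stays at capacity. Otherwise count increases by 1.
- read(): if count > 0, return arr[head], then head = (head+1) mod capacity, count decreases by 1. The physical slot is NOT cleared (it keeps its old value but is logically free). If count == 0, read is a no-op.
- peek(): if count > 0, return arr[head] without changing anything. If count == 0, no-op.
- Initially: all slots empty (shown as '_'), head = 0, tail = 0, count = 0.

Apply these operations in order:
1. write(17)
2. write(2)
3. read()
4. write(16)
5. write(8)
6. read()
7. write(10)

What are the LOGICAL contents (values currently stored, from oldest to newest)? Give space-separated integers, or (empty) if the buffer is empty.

Answer: 16 8 10

Derivation:
After op 1 (write(17)): arr=[17 _ _] head=0 tail=1 count=1
After op 2 (write(2)): arr=[17 2 _] head=0 tail=2 count=2
After op 3 (read()): arr=[17 2 _] head=1 tail=2 count=1
After op 4 (write(16)): arr=[17 2 16] head=1 tail=0 count=2
After op 5 (write(8)): arr=[8 2 16] head=1 tail=1 count=3
After op 6 (read()): arr=[8 2 16] head=2 tail=1 count=2
After op 7 (write(10)): arr=[8 10 16] head=2 tail=2 count=3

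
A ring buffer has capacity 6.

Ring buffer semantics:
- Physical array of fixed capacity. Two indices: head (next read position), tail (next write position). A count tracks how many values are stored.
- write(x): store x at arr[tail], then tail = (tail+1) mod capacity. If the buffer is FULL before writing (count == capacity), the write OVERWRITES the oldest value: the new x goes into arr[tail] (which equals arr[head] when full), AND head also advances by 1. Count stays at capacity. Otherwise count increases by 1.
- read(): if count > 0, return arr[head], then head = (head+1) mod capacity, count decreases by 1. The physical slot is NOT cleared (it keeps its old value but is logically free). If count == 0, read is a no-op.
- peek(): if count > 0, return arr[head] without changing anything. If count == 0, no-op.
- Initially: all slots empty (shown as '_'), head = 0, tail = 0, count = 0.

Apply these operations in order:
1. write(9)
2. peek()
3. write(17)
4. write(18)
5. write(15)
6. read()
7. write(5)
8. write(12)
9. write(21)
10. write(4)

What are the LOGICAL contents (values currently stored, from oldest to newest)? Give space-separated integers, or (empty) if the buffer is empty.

Answer: 18 15 5 12 21 4

Derivation:
After op 1 (write(9)): arr=[9 _ _ _ _ _] head=0 tail=1 count=1
After op 2 (peek()): arr=[9 _ _ _ _ _] head=0 tail=1 count=1
After op 3 (write(17)): arr=[9 17 _ _ _ _] head=0 tail=2 count=2
After op 4 (write(18)): arr=[9 17 18 _ _ _] head=0 tail=3 count=3
After op 5 (write(15)): arr=[9 17 18 15 _ _] head=0 tail=4 count=4
After op 6 (read()): arr=[9 17 18 15 _ _] head=1 tail=4 count=3
After op 7 (write(5)): arr=[9 17 18 15 5 _] head=1 tail=5 count=4
After op 8 (write(12)): arr=[9 17 18 15 5 12] head=1 tail=0 count=5
After op 9 (write(21)): arr=[21 17 18 15 5 12] head=1 tail=1 count=6
After op 10 (write(4)): arr=[21 4 18 15 5 12] head=2 tail=2 count=6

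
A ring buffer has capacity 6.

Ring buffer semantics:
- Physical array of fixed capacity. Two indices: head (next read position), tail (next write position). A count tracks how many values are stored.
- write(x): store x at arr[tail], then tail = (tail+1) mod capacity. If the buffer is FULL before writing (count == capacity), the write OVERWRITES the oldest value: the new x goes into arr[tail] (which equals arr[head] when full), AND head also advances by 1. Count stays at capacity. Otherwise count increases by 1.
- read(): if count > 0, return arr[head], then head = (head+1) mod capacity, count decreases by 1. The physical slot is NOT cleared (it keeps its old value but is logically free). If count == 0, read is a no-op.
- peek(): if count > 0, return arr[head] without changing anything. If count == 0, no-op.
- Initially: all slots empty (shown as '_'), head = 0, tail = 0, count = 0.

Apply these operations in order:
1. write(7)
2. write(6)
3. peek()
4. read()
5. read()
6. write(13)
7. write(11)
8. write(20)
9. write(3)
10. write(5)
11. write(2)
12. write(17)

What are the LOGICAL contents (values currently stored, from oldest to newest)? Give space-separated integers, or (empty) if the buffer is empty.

Answer: 11 20 3 5 2 17

Derivation:
After op 1 (write(7)): arr=[7 _ _ _ _ _] head=0 tail=1 count=1
After op 2 (write(6)): arr=[7 6 _ _ _ _] head=0 tail=2 count=2
After op 3 (peek()): arr=[7 6 _ _ _ _] head=0 tail=2 count=2
After op 4 (read()): arr=[7 6 _ _ _ _] head=1 tail=2 count=1
After op 5 (read()): arr=[7 6 _ _ _ _] head=2 tail=2 count=0
After op 6 (write(13)): arr=[7 6 13 _ _ _] head=2 tail=3 count=1
After op 7 (write(11)): arr=[7 6 13 11 _ _] head=2 tail=4 count=2
After op 8 (write(20)): arr=[7 6 13 11 20 _] head=2 tail=5 count=3
After op 9 (write(3)): arr=[7 6 13 11 20 3] head=2 tail=0 count=4
After op 10 (write(5)): arr=[5 6 13 11 20 3] head=2 tail=1 count=5
After op 11 (write(2)): arr=[5 2 13 11 20 3] head=2 tail=2 count=6
After op 12 (write(17)): arr=[5 2 17 11 20 3] head=3 tail=3 count=6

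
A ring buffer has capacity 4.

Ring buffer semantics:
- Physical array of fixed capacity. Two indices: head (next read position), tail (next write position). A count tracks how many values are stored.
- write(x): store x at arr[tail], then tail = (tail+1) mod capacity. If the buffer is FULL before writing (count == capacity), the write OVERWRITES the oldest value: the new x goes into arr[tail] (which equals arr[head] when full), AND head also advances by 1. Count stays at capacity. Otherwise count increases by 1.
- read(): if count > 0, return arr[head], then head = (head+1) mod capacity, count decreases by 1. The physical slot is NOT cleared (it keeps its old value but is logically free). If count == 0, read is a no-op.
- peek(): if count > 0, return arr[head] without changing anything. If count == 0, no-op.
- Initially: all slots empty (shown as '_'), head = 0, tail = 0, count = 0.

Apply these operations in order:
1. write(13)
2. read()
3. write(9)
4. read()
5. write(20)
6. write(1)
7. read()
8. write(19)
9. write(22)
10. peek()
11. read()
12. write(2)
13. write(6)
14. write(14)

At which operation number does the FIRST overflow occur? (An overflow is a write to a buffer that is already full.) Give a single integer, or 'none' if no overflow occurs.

Answer: 14

Derivation:
After op 1 (write(13)): arr=[13 _ _ _] head=0 tail=1 count=1
After op 2 (read()): arr=[13 _ _ _] head=1 tail=1 count=0
After op 3 (write(9)): arr=[13 9 _ _] head=1 tail=2 count=1
After op 4 (read()): arr=[13 9 _ _] head=2 tail=2 count=0
After op 5 (write(20)): arr=[13 9 20 _] head=2 tail=3 count=1
After op 6 (write(1)): arr=[13 9 20 1] head=2 tail=0 count=2
After op 7 (read()): arr=[13 9 20 1] head=3 tail=0 count=1
After op 8 (write(19)): arr=[19 9 20 1] head=3 tail=1 count=2
After op 9 (write(22)): arr=[19 22 20 1] head=3 tail=2 count=3
After op 10 (peek()): arr=[19 22 20 1] head=3 tail=2 count=3
After op 11 (read()): arr=[19 22 20 1] head=0 tail=2 count=2
After op 12 (write(2)): arr=[19 22 2 1] head=0 tail=3 count=3
After op 13 (write(6)): arr=[19 22 2 6] head=0 tail=0 count=4
After op 14 (write(14)): arr=[14 22 2 6] head=1 tail=1 count=4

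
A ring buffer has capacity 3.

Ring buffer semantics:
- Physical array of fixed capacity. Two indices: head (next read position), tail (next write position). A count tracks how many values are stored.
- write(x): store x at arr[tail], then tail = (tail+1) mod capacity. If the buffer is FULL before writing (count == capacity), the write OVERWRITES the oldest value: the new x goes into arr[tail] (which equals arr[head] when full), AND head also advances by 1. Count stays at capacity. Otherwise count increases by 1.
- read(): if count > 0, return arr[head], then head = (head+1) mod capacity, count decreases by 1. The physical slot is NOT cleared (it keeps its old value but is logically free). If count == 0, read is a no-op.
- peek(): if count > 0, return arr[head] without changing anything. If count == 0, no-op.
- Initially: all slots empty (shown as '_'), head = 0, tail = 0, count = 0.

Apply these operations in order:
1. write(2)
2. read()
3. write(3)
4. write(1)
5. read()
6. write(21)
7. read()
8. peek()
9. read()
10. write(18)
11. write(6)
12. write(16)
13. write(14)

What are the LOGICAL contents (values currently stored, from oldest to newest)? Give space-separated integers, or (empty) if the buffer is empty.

After op 1 (write(2)): arr=[2 _ _] head=0 tail=1 count=1
After op 2 (read()): arr=[2 _ _] head=1 tail=1 count=0
After op 3 (write(3)): arr=[2 3 _] head=1 tail=2 count=1
After op 4 (write(1)): arr=[2 3 1] head=1 tail=0 count=2
After op 5 (read()): arr=[2 3 1] head=2 tail=0 count=1
After op 6 (write(21)): arr=[21 3 1] head=2 tail=1 count=2
After op 7 (read()): arr=[21 3 1] head=0 tail=1 count=1
After op 8 (peek()): arr=[21 3 1] head=0 tail=1 count=1
After op 9 (read()): arr=[21 3 1] head=1 tail=1 count=0
After op 10 (write(18)): arr=[21 18 1] head=1 tail=2 count=1
After op 11 (write(6)): arr=[21 18 6] head=1 tail=0 count=2
After op 12 (write(16)): arr=[16 18 6] head=1 tail=1 count=3
After op 13 (write(14)): arr=[16 14 6] head=2 tail=2 count=3

Answer: 6 16 14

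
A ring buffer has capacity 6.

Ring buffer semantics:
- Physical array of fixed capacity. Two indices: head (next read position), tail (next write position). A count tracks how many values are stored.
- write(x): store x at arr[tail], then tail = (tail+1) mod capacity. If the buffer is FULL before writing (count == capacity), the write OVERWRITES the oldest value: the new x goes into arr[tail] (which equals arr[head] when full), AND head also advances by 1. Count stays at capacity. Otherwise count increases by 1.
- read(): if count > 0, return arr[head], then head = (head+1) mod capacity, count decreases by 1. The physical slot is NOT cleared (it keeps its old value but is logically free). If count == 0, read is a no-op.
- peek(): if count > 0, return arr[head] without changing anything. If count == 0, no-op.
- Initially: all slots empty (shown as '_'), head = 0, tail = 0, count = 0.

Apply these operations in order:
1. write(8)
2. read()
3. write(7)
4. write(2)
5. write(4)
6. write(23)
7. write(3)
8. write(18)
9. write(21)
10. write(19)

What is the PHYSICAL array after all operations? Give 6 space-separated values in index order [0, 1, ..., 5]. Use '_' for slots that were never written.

Answer: 18 21 19 4 23 3

Derivation:
After op 1 (write(8)): arr=[8 _ _ _ _ _] head=0 tail=1 count=1
After op 2 (read()): arr=[8 _ _ _ _ _] head=1 tail=1 count=0
After op 3 (write(7)): arr=[8 7 _ _ _ _] head=1 tail=2 count=1
After op 4 (write(2)): arr=[8 7 2 _ _ _] head=1 tail=3 count=2
After op 5 (write(4)): arr=[8 7 2 4 _ _] head=1 tail=4 count=3
After op 6 (write(23)): arr=[8 7 2 4 23 _] head=1 tail=5 count=4
After op 7 (write(3)): arr=[8 7 2 4 23 3] head=1 tail=0 count=5
After op 8 (write(18)): arr=[18 7 2 4 23 3] head=1 tail=1 count=6
After op 9 (write(21)): arr=[18 21 2 4 23 3] head=2 tail=2 count=6
After op 10 (write(19)): arr=[18 21 19 4 23 3] head=3 tail=3 count=6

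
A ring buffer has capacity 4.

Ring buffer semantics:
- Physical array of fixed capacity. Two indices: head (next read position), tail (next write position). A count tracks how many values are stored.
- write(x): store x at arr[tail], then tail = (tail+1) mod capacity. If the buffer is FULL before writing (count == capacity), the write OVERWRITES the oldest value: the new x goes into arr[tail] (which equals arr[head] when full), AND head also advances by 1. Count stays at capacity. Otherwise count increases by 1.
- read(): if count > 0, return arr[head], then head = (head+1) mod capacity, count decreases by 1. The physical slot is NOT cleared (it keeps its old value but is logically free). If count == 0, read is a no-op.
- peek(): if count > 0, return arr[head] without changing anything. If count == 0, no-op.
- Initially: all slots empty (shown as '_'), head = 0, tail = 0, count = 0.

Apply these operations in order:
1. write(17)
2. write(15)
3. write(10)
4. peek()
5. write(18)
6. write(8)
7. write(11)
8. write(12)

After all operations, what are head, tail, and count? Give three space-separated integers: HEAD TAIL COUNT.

Answer: 3 3 4

Derivation:
After op 1 (write(17)): arr=[17 _ _ _] head=0 tail=1 count=1
After op 2 (write(15)): arr=[17 15 _ _] head=0 tail=2 count=2
After op 3 (write(10)): arr=[17 15 10 _] head=0 tail=3 count=3
After op 4 (peek()): arr=[17 15 10 _] head=0 tail=3 count=3
After op 5 (write(18)): arr=[17 15 10 18] head=0 tail=0 count=4
After op 6 (write(8)): arr=[8 15 10 18] head=1 tail=1 count=4
After op 7 (write(11)): arr=[8 11 10 18] head=2 tail=2 count=4
After op 8 (write(12)): arr=[8 11 12 18] head=3 tail=3 count=4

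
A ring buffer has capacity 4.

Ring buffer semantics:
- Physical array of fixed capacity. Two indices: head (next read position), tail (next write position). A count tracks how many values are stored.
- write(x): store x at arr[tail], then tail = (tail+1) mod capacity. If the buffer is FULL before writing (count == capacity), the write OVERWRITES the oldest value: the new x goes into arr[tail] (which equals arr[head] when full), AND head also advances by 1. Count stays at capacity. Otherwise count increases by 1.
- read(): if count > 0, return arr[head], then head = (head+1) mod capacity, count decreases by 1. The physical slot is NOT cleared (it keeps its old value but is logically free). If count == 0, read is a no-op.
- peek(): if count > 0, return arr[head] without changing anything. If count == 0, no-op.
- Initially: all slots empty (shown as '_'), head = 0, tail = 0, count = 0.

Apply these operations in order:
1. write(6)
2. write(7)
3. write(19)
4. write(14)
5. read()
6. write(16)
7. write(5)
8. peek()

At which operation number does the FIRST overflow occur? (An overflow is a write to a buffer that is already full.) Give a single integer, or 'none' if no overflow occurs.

After op 1 (write(6)): arr=[6 _ _ _] head=0 tail=1 count=1
After op 2 (write(7)): arr=[6 7 _ _] head=0 tail=2 count=2
After op 3 (write(19)): arr=[6 7 19 _] head=0 tail=3 count=3
After op 4 (write(14)): arr=[6 7 19 14] head=0 tail=0 count=4
After op 5 (read()): arr=[6 7 19 14] head=1 tail=0 count=3
After op 6 (write(16)): arr=[16 7 19 14] head=1 tail=1 count=4
After op 7 (write(5)): arr=[16 5 19 14] head=2 tail=2 count=4
After op 8 (peek()): arr=[16 5 19 14] head=2 tail=2 count=4

Answer: 7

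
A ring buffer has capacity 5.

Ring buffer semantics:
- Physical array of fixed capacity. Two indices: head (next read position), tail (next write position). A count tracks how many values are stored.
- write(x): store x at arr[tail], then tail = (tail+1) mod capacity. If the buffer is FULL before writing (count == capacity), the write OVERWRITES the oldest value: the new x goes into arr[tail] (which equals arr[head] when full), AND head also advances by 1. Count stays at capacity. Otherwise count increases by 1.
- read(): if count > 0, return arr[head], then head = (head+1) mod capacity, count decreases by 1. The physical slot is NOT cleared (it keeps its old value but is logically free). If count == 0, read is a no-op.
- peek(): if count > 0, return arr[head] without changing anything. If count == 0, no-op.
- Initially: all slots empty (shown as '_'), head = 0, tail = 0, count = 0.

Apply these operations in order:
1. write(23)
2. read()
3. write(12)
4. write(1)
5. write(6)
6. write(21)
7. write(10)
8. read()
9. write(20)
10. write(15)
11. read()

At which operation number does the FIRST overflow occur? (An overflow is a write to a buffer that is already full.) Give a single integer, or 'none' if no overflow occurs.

Answer: 10

Derivation:
After op 1 (write(23)): arr=[23 _ _ _ _] head=0 tail=1 count=1
After op 2 (read()): arr=[23 _ _ _ _] head=1 tail=1 count=0
After op 3 (write(12)): arr=[23 12 _ _ _] head=1 tail=2 count=1
After op 4 (write(1)): arr=[23 12 1 _ _] head=1 tail=3 count=2
After op 5 (write(6)): arr=[23 12 1 6 _] head=1 tail=4 count=3
After op 6 (write(21)): arr=[23 12 1 6 21] head=1 tail=0 count=4
After op 7 (write(10)): arr=[10 12 1 6 21] head=1 tail=1 count=5
After op 8 (read()): arr=[10 12 1 6 21] head=2 tail=1 count=4
After op 9 (write(20)): arr=[10 20 1 6 21] head=2 tail=2 count=5
After op 10 (write(15)): arr=[10 20 15 6 21] head=3 tail=3 count=5
After op 11 (read()): arr=[10 20 15 6 21] head=4 tail=3 count=4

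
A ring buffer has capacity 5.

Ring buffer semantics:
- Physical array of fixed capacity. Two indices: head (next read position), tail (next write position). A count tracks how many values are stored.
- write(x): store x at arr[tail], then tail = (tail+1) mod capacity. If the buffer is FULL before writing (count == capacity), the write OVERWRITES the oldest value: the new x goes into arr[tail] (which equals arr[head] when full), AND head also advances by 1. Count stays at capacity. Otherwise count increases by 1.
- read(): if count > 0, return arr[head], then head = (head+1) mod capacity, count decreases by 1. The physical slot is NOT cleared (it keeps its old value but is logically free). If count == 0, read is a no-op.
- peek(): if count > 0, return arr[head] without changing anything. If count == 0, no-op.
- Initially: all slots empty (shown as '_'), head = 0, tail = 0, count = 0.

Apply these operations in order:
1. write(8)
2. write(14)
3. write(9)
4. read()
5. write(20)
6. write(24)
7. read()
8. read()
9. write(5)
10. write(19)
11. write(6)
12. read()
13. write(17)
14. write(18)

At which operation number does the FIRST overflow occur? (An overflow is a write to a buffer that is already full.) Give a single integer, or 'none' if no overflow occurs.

After op 1 (write(8)): arr=[8 _ _ _ _] head=0 tail=1 count=1
After op 2 (write(14)): arr=[8 14 _ _ _] head=0 tail=2 count=2
After op 3 (write(9)): arr=[8 14 9 _ _] head=0 tail=3 count=3
After op 4 (read()): arr=[8 14 9 _ _] head=1 tail=3 count=2
After op 5 (write(20)): arr=[8 14 9 20 _] head=1 tail=4 count=3
After op 6 (write(24)): arr=[8 14 9 20 24] head=1 tail=0 count=4
After op 7 (read()): arr=[8 14 9 20 24] head=2 tail=0 count=3
After op 8 (read()): arr=[8 14 9 20 24] head=3 tail=0 count=2
After op 9 (write(5)): arr=[5 14 9 20 24] head=3 tail=1 count=3
After op 10 (write(19)): arr=[5 19 9 20 24] head=3 tail=2 count=4
After op 11 (write(6)): arr=[5 19 6 20 24] head=3 tail=3 count=5
After op 12 (read()): arr=[5 19 6 20 24] head=4 tail=3 count=4
After op 13 (write(17)): arr=[5 19 6 17 24] head=4 tail=4 count=5
After op 14 (write(18)): arr=[5 19 6 17 18] head=0 tail=0 count=5

Answer: 14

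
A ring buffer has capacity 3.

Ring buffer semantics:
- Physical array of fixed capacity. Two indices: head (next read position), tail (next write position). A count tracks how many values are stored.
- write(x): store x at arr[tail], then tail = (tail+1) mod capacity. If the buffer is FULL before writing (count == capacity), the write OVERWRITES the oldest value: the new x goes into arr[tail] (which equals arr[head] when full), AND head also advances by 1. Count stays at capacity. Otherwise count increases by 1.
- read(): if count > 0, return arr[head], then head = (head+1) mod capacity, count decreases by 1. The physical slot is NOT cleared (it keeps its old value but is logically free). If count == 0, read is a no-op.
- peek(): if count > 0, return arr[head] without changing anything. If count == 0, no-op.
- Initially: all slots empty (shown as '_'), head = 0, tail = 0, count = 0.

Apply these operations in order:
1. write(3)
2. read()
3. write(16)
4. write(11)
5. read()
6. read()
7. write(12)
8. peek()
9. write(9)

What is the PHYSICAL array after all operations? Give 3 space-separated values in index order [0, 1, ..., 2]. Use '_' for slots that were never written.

Answer: 12 9 11

Derivation:
After op 1 (write(3)): arr=[3 _ _] head=0 tail=1 count=1
After op 2 (read()): arr=[3 _ _] head=1 tail=1 count=0
After op 3 (write(16)): arr=[3 16 _] head=1 tail=2 count=1
After op 4 (write(11)): arr=[3 16 11] head=1 tail=0 count=2
After op 5 (read()): arr=[3 16 11] head=2 tail=0 count=1
After op 6 (read()): arr=[3 16 11] head=0 tail=0 count=0
After op 7 (write(12)): arr=[12 16 11] head=0 tail=1 count=1
After op 8 (peek()): arr=[12 16 11] head=0 tail=1 count=1
After op 9 (write(9)): arr=[12 9 11] head=0 tail=2 count=2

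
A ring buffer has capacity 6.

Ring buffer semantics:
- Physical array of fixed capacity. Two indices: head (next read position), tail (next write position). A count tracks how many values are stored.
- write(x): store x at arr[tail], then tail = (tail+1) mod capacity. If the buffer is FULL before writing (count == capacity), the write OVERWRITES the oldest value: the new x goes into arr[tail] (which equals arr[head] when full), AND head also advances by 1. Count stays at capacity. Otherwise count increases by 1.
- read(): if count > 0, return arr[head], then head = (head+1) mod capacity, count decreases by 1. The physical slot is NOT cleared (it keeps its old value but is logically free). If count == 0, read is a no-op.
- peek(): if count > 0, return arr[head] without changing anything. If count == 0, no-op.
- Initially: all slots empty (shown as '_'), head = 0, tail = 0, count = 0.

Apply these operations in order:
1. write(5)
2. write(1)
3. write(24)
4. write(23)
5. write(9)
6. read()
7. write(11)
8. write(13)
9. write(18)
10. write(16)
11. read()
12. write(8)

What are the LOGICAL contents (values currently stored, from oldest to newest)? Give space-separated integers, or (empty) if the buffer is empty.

Answer: 9 11 13 18 16 8

Derivation:
After op 1 (write(5)): arr=[5 _ _ _ _ _] head=0 tail=1 count=1
After op 2 (write(1)): arr=[5 1 _ _ _ _] head=0 tail=2 count=2
After op 3 (write(24)): arr=[5 1 24 _ _ _] head=0 tail=3 count=3
After op 4 (write(23)): arr=[5 1 24 23 _ _] head=0 tail=4 count=4
After op 5 (write(9)): arr=[5 1 24 23 9 _] head=0 tail=5 count=5
After op 6 (read()): arr=[5 1 24 23 9 _] head=1 tail=5 count=4
After op 7 (write(11)): arr=[5 1 24 23 9 11] head=1 tail=0 count=5
After op 8 (write(13)): arr=[13 1 24 23 9 11] head=1 tail=1 count=6
After op 9 (write(18)): arr=[13 18 24 23 9 11] head=2 tail=2 count=6
After op 10 (write(16)): arr=[13 18 16 23 9 11] head=3 tail=3 count=6
After op 11 (read()): arr=[13 18 16 23 9 11] head=4 tail=3 count=5
After op 12 (write(8)): arr=[13 18 16 8 9 11] head=4 tail=4 count=6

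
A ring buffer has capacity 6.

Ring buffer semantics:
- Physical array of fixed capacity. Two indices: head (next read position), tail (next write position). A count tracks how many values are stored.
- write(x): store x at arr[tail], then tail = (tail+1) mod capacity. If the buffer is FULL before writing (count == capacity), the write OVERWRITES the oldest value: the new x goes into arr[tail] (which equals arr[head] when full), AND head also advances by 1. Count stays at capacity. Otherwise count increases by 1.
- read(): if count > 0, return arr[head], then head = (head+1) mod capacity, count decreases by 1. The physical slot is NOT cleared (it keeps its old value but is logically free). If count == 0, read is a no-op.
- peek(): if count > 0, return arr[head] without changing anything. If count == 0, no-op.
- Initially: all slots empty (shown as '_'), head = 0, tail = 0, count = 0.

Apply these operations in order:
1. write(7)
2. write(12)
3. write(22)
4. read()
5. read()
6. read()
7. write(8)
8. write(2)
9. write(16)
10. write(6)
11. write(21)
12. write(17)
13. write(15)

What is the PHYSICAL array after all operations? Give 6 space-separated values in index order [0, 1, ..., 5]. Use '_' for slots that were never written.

After op 1 (write(7)): arr=[7 _ _ _ _ _] head=0 tail=1 count=1
After op 2 (write(12)): arr=[7 12 _ _ _ _] head=0 tail=2 count=2
After op 3 (write(22)): arr=[7 12 22 _ _ _] head=0 tail=3 count=3
After op 4 (read()): arr=[7 12 22 _ _ _] head=1 tail=3 count=2
After op 5 (read()): arr=[7 12 22 _ _ _] head=2 tail=3 count=1
After op 6 (read()): arr=[7 12 22 _ _ _] head=3 tail=3 count=0
After op 7 (write(8)): arr=[7 12 22 8 _ _] head=3 tail=4 count=1
After op 8 (write(2)): arr=[7 12 22 8 2 _] head=3 tail=5 count=2
After op 9 (write(16)): arr=[7 12 22 8 2 16] head=3 tail=0 count=3
After op 10 (write(6)): arr=[6 12 22 8 2 16] head=3 tail=1 count=4
After op 11 (write(21)): arr=[6 21 22 8 2 16] head=3 tail=2 count=5
After op 12 (write(17)): arr=[6 21 17 8 2 16] head=3 tail=3 count=6
After op 13 (write(15)): arr=[6 21 17 15 2 16] head=4 tail=4 count=6

Answer: 6 21 17 15 2 16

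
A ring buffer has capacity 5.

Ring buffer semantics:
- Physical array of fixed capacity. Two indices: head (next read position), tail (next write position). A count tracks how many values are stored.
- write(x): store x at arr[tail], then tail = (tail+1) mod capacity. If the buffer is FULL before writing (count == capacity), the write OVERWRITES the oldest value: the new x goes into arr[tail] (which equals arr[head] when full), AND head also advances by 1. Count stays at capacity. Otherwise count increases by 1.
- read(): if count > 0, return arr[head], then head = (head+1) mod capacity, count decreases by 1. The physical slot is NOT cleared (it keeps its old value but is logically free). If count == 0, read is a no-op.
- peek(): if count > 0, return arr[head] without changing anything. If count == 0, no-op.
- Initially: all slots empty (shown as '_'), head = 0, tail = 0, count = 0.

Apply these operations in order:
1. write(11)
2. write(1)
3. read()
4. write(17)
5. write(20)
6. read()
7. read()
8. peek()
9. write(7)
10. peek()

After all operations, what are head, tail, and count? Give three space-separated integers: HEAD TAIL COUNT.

Answer: 3 0 2

Derivation:
After op 1 (write(11)): arr=[11 _ _ _ _] head=0 tail=1 count=1
After op 2 (write(1)): arr=[11 1 _ _ _] head=0 tail=2 count=2
After op 3 (read()): arr=[11 1 _ _ _] head=1 tail=2 count=1
After op 4 (write(17)): arr=[11 1 17 _ _] head=1 tail=3 count=2
After op 5 (write(20)): arr=[11 1 17 20 _] head=1 tail=4 count=3
After op 6 (read()): arr=[11 1 17 20 _] head=2 tail=4 count=2
After op 7 (read()): arr=[11 1 17 20 _] head=3 tail=4 count=1
After op 8 (peek()): arr=[11 1 17 20 _] head=3 tail=4 count=1
After op 9 (write(7)): arr=[11 1 17 20 7] head=3 tail=0 count=2
After op 10 (peek()): arr=[11 1 17 20 7] head=3 tail=0 count=2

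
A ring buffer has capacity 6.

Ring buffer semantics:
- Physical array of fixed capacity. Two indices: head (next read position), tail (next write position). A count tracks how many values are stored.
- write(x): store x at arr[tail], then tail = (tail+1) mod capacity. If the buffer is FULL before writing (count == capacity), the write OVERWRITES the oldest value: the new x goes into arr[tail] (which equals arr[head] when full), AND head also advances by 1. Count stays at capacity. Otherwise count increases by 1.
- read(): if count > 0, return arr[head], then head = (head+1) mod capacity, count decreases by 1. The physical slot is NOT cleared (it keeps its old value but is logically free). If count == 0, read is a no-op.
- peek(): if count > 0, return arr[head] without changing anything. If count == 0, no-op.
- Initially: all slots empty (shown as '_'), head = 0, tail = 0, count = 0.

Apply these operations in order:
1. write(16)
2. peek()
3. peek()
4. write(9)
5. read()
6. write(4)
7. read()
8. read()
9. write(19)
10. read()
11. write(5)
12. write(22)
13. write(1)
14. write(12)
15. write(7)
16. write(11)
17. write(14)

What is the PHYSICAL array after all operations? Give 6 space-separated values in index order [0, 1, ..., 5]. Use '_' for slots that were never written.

Answer: 1 12 7 11 14 22

Derivation:
After op 1 (write(16)): arr=[16 _ _ _ _ _] head=0 tail=1 count=1
After op 2 (peek()): arr=[16 _ _ _ _ _] head=0 tail=1 count=1
After op 3 (peek()): arr=[16 _ _ _ _ _] head=0 tail=1 count=1
After op 4 (write(9)): arr=[16 9 _ _ _ _] head=0 tail=2 count=2
After op 5 (read()): arr=[16 9 _ _ _ _] head=1 tail=2 count=1
After op 6 (write(4)): arr=[16 9 4 _ _ _] head=1 tail=3 count=2
After op 7 (read()): arr=[16 9 4 _ _ _] head=2 tail=3 count=1
After op 8 (read()): arr=[16 9 4 _ _ _] head=3 tail=3 count=0
After op 9 (write(19)): arr=[16 9 4 19 _ _] head=3 tail=4 count=1
After op 10 (read()): arr=[16 9 4 19 _ _] head=4 tail=4 count=0
After op 11 (write(5)): arr=[16 9 4 19 5 _] head=4 tail=5 count=1
After op 12 (write(22)): arr=[16 9 4 19 5 22] head=4 tail=0 count=2
After op 13 (write(1)): arr=[1 9 4 19 5 22] head=4 tail=1 count=3
After op 14 (write(12)): arr=[1 12 4 19 5 22] head=4 tail=2 count=4
After op 15 (write(7)): arr=[1 12 7 19 5 22] head=4 tail=3 count=5
After op 16 (write(11)): arr=[1 12 7 11 5 22] head=4 tail=4 count=6
After op 17 (write(14)): arr=[1 12 7 11 14 22] head=5 tail=5 count=6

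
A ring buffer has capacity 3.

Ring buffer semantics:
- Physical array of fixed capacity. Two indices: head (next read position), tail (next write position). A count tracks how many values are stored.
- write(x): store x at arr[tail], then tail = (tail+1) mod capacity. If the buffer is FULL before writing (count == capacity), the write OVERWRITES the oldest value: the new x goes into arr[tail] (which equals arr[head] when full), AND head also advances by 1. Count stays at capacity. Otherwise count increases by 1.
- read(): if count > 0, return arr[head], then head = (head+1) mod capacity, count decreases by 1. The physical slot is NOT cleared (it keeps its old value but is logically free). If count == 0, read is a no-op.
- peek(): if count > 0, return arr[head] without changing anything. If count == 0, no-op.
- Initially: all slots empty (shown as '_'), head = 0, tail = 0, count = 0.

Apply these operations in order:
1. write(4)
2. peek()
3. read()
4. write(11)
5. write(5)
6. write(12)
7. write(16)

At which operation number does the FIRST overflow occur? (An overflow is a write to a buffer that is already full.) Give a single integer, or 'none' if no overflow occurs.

Answer: 7

Derivation:
After op 1 (write(4)): arr=[4 _ _] head=0 tail=1 count=1
After op 2 (peek()): arr=[4 _ _] head=0 tail=1 count=1
After op 3 (read()): arr=[4 _ _] head=1 tail=1 count=0
After op 4 (write(11)): arr=[4 11 _] head=1 tail=2 count=1
After op 5 (write(5)): arr=[4 11 5] head=1 tail=0 count=2
After op 6 (write(12)): arr=[12 11 5] head=1 tail=1 count=3
After op 7 (write(16)): arr=[12 16 5] head=2 tail=2 count=3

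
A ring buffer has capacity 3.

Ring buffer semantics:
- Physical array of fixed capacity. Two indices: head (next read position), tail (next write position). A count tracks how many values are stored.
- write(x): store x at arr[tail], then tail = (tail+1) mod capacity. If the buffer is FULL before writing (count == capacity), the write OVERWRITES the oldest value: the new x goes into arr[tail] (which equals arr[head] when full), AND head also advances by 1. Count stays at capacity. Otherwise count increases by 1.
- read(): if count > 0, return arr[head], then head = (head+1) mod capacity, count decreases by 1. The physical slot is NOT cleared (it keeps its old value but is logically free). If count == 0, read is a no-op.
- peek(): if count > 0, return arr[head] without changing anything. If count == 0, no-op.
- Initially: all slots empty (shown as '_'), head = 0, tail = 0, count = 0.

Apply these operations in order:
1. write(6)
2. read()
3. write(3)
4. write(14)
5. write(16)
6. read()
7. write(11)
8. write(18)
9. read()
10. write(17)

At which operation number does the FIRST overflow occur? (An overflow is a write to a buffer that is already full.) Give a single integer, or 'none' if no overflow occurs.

Answer: 8

Derivation:
After op 1 (write(6)): arr=[6 _ _] head=0 tail=1 count=1
After op 2 (read()): arr=[6 _ _] head=1 tail=1 count=0
After op 3 (write(3)): arr=[6 3 _] head=1 tail=2 count=1
After op 4 (write(14)): arr=[6 3 14] head=1 tail=0 count=2
After op 5 (write(16)): arr=[16 3 14] head=1 tail=1 count=3
After op 6 (read()): arr=[16 3 14] head=2 tail=1 count=2
After op 7 (write(11)): arr=[16 11 14] head=2 tail=2 count=3
After op 8 (write(18)): arr=[16 11 18] head=0 tail=0 count=3
After op 9 (read()): arr=[16 11 18] head=1 tail=0 count=2
After op 10 (write(17)): arr=[17 11 18] head=1 tail=1 count=3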